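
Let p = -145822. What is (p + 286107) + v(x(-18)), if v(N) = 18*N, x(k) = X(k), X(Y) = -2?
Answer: 140249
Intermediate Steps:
x(k) = -2
(p + 286107) + v(x(-18)) = (-145822 + 286107) + 18*(-2) = 140285 - 36 = 140249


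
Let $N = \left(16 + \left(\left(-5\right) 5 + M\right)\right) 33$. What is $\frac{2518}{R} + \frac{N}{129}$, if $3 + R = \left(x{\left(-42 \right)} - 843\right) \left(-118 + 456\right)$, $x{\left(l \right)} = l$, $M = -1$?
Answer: $- \frac{33012904}{12862719} \approx -2.5666$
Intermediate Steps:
$R = -299133$ ($R = -3 + \left(-42 - 843\right) \left(-118 + 456\right) = -3 - 299130 = -299133$)
$N = -330$ ($N = \left(16 - 26\right) 33 = \left(-10\right) 33 = -330$)
$\frac{2518}{R} + \frac{N}{129} = \frac{2518}{-299133} - \frac{330}{129} = 2518 \left(- \frac{1}{299133}\right) - \frac{110}{43} = - \frac{2518}{299133} - \frac{110}{43} = - \frac{33012904}{12862719}$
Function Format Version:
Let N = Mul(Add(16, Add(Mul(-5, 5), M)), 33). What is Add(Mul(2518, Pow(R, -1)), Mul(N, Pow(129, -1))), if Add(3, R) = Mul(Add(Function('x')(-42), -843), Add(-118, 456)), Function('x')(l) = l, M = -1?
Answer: Rational(-33012904, 12862719) ≈ -2.5666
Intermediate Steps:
R = -299133 (R = Add(-3, Mul(Add(-42, -843), Add(-118, 456))) = Add(-3, Mul(-885, 338)) = Add(-3, -299130) = -299133)
N = -330 (N = Mul(Add(16, Add(Mul(-5, 5), -1)), 33) = Mul(Add(16, Add(-25, -1)), 33) = Mul(Add(16, -26), 33) = Mul(-10, 33) = -330)
Add(Mul(2518, Pow(R, -1)), Mul(N, Pow(129, -1))) = Add(Mul(2518, Pow(-299133, -1)), Mul(-330, Pow(129, -1))) = Add(Mul(2518, Rational(-1, 299133)), Mul(-330, Rational(1, 129))) = Add(Rational(-2518, 299133), Rational(-110, 43)) = Rational(-33012904, 12862719)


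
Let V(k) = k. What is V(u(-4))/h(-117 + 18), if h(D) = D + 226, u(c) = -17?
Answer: -17/127 ≈ -0.13386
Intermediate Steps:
h(D) = 226 + D
V(u(-4))/h(-117 + 18) = -17/(226 + (-117 + 18)) = -17/(226 - 99) = -17/127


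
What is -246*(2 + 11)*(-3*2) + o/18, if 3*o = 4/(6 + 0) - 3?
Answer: 3108449/162 ≈ 19188.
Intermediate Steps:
o = -7/9 (o = (4/(6 + 0) - 3)/3 = (4/6 - 3)/3 = ((⅙)*4 - 3)/3 = (⅔ - 3)/3 = (⅓)*(-7/3) = -7/9 ≈ -0.77778)
-246*(2 + 11)*(-3*2) + o/18 = -246*(2 + 11)*(-3*2) - 7/9/18 = -3198*(-6) - 7/9*1/18 = -246*(-78) - 7/162 = 19188 - 7/162 = 3108449/162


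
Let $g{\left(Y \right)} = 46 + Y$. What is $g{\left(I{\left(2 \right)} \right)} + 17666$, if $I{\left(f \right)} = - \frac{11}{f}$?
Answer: $\frac{35413}{2} \approx 17707.0$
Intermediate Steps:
$g{\left(I{\left(2 \right)} \right)} + 17666 = \left(46 - \frac{11}{2}\right) + 17666 = \frac{81}{2} + 17666 = \frac{35413}{2}$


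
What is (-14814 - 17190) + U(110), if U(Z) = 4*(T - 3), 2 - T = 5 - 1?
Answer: -32024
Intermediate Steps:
T = -2 (T = 2 - (5 - 1) = 2 - 1*4 = 2 - 4 = -2)
U(Z) = -20 (U(Z) = 4*(-2 - 3) = 4*(-5) = -20)
(-14814 - 17190) + U(110) = (-14814 - 17190) - 20 = -32004 - 20 = -32024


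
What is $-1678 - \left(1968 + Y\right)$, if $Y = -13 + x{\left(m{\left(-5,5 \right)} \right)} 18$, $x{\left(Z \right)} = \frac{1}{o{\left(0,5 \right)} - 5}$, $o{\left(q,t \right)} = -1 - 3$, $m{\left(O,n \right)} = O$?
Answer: $-3631$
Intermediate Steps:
$o{\left(q,t \right)} = -4$
$x{\left(Z \right)} = - \frac{1}{9}$ ($x{\left(Z \right)} = \frac{1}{-4 - 5} = \frac{1}{-9} = - \frac{1}{9}$)
$Y = -15$ ($Y = -13 - 2 = -15$)
$-1678 - \left(1968 + Y\right) = -1678 - 1953 = -3631$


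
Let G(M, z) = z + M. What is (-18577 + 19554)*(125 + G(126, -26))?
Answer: 219825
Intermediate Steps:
G(M, z) = M + z
(-18577 + 19554)*(125 + G(126, -26)) = (-18577 + 19554)*(125 + (126 - 26)) = 977*(125 + 100) = 977*225 = 219825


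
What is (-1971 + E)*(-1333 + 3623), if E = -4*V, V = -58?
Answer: -3982310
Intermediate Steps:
E = 232 (E = -4*(-58) = 232)
(-1971 + E)*(-1333 + 3623) = (-1971 + 232)*(-1333 + 3623) = -1739*2290 = -3982310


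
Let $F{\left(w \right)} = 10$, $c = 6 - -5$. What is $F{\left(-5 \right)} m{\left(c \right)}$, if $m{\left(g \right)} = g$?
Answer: $110$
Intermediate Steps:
$c = 11$ ($c = 6 + 5 = 11$)
$F{\left(-5 \right)} m{\left(c \right)} = 10 \cdot 11 = 110$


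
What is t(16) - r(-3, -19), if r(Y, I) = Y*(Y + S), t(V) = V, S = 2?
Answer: 13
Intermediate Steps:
r(Y, I) = Y*(2 + Y) (r(Y, I) = Y*(Y + 2) = Y*(2 + Y))
t(16) - r(-3, -19) = 16 - (-3)*(2 - 3) = 16 - (-3)*(-1) = 16 - 1*3 = 16 - 3 = 13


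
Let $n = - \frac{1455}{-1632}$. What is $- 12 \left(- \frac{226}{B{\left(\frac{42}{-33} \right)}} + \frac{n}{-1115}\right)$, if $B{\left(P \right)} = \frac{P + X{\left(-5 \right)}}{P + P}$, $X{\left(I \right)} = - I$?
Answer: $- \frac{2302975077}{1243448} \approx -1852.1$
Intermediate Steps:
$n = \frac{485}{544}$ ($n = \left(-1455\right) \left(- \frac{1}{1632}\right) = \frac{485}{544} \approx 0.89154$)
$B{\left(P \right)} = \frac{5 + P}{2 P}$ ($B{\left(P \right)} = \frac{P - -5}{P + P} = \frac{P + 5}{2 P} = \left(5 + P\right) \frac{1}{2 P} = \frac{5 + P}{2 P}$)
$- 12 \left(- \frac{226}{B{\left(\frac{42}{-33} \right)}} + \frac{n}{-1115}\right) = - 12 \left(- \frac{226}{\frac{1}{2} \frac{1}{42 \frac{1}{-33}} \left(5 + \frac{42}{-33}\right)} + \frac{485}{544 \left(-1115\right)}\right) = - 12 \left(- \frac{226}{\frac{1}{2} \frac{1}{42 \left(- \frac{1}{33}\right)} \left(5 + 42 \left(- \frac{1}{33}\right)\right)} + \frac{485}{544} \left(- \frac{1}{1115}\right)\right) = - 12 \left(- \frac{226}{\frac{1}{2} \frac{1}{- \frac{14}{11}} \left(5 - \frac{14}{11}\right)} - \frac{97}{121312}\right) = - 12 \left(- \frac{226}{\frac{1}{2} \left(- \frac{11}{14}\right) \frac{41}{11}} - \frac{97}{121312}\right) = - 12 \left(- \frac{226}{- \frac{41}{28}} - \frac{97}{121312}\right) = - 12 \left(\left(-226\right) \left(- \frac{28}{41}\right) - \frac{97}{121312}\right) = - 12 \left(\frac{6328}{41} - \frac{97}{121312}\right) = \left(-12\right) \frac{767658359}{4973792} = - \frac{2302975077}{1243448}$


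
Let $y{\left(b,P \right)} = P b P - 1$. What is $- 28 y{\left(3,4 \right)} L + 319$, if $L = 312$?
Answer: $-410273$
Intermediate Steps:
$y{\left(b,P \right)} = -1 + b P^{2}$ ($y{\left(b,P \right)} = b P^{2} - 1 = -1 + b P^{2}$)
$- 28 y{\left(3,4 \right)} L + 319 = - 28 \left(-1 + 3 \cdot 4^{2}\right) 312 + 319 = - 28 \left(-1 + 3 \cdot 16\right) 312 + 319 = - 28 \left(-1 + 48\right) 312 + 319 = \left(-28\right) 47 \cdot 312 + 319 = \left(-1316\right) 312 + 319 = -410592 + 319 = -410273$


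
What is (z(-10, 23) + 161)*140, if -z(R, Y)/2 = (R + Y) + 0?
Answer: 18900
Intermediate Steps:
z(R, Y) = -2*R - 2*Y (z(R, Y) = -2*((R + Y) + 0) = -2*(R + Y) = -2*R - 2*Y)
(z(-10, 23) + 161)*140 = ((-2*(-10) - 2*23) + 161)*140 = ((20 - 46) + 161)*140 = (-26 + 161)*140 = 135*140 = 18900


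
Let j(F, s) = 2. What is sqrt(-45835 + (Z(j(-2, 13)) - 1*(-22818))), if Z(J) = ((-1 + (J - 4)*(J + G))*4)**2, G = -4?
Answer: I*sqrt(22873) ≈ 151.24*I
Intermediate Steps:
Z(J) = (-4 + 4*(-4 + J)**2)**2 (Z(J) = ((-1 + (J - 4)*(J - 4))*4)**2 = ((-1 + (-4 + J)*(-4 + J))*4)**2 = ((-1 + (-4 + J)**2)*4)**2 = (-4 + 4*(-4 + J)**2)**2)
sqrt(-45835 + (Z(j(-2, 13)) - 1*(-22818))) = sqrt(-45835 + (16*(15 + 2**2 - 8*2)**2 - 1*(-22818))) = sqrt(-45835 + (16*(15 + 4 - 16)**2 + 22818)) = sqrt(-45835 + (16*3**2 + 22818)) = sqrt(-45835 + (16*9 + 22818)) = sqrt(-45835 + (144 + 22818)) = sqrt(-45835 + 22962) = sqrt(-22873) = I*sqrt(22873)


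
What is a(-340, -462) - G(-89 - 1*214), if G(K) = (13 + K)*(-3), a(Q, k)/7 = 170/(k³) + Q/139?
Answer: -868552739935/979067628 ≈ -887.12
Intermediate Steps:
a(Q, k) = 1190/k³ + 7*Q/139 (a(Q, k) = 7*(170/(k³) + Q/139) = 7*(170/k³ + Q*(1/139)) = 7*(170/k³ + Q/139) = 1190/k³ + 7*Q/139)
G(K) = -39 - 3*K
a(-340, -462) - G(-89 - 1*214) = (1190/(-462)³ + (7/139)*(-340)) - (-39 - 3*(-89 - 1*214)) = (1190*(-1/98611128) - 2380/139) - (-39 - 3*(-89 - 214)) = (-85/7043652 - 2380/139) - (-39 - 3*(-303)) = -16763903575/979067628 - (-39 + 909) = -16763903575/979067628 - 1*870 = -16763903575/979067628 - 870 = -868552739935/979067628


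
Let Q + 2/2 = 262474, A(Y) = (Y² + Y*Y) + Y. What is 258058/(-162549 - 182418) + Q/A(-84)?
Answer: 4139261227/230437956 ≈ 17.963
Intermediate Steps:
A(Y) = Y + 2*Y² (A(Y) = (Y² + Y²) + Y = 2*Y² + Y = Y + 2*Y²)
Q = 262473 (Q = -1 + 262474 = 262473)
258058/(-162549 - 182418) + Q/A(-84) = 258058/(-162549 - 182418) + 262473/((-84*(1 + 2*(-84)))) = 258058/(-344967) + 262473/((-84*(1 - 168))) = 258058*(-1/344967) + 262473/((-84*(-167))) = -258058/344967 + 262473/14028 = -258058/344967 + 262473*(1/14028) = -258058/344967 + 87491/4676 = 4139261227/230437956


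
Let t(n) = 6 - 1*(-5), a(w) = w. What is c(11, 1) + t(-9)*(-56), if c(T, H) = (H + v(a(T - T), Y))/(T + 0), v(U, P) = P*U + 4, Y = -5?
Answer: -6771/11 ≈ -615.54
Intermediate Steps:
v(U, P) = 4 + P*U
c(T, H) = (4 + H)/T (c(T, H) = (H + (4 - 5*(T - T)))/(T + 0) = (H + (4 - 5*0))/T = (H + (4 + 0))/T = (H + 4)/T = (4 + H)/T)
t(n) = 11 (t(n) = 6 + 5 = 11)
c(11, 1) + t(-9)*(-56) = (4 + 1)/11 + 11*(-56) = (1/11)*5 - 616 = 5/11 - 616 = -6771/11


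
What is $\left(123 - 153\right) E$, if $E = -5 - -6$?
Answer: $-30$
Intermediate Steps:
$E = 1$ ($E = -5 + 6 = 1$)
$\left(123 - 153\right) E = \left(123 - 153\right) 1 = \left(-30\right) 1 = -30$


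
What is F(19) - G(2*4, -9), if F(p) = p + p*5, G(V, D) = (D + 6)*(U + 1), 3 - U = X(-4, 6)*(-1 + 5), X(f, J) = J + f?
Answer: 102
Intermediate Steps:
U = -5 (U = 3 - (6 - 4)*(-1 + 5) = 3 - 2*4 = 3 - 1*8 = 3 - 8 = -5)
G(V, D) = -24 - 4*D (G(V, D) = (D + 6)*(-5 + 1) = (6 + D)*(-4) = -24 - 4*D)
F(p) = 6*p (F(p) = p + 5*p = 6*p)
F(19) - G(2*4, -9) = 6*19 - (-24 - 4*(-9)) = 114 - (-24 + 36) = 114 - 1*12 = 114 - 12 = 102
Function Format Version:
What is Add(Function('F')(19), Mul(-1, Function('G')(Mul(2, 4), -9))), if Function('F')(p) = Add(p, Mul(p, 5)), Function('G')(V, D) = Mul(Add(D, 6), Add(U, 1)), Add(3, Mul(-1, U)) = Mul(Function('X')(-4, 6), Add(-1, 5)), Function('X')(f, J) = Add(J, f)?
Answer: 102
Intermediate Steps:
U = -5 (U = Add(3, Mul(-1, Mul(Add(6, -4), Add(-1, 5)))) = Add(3, Mul(-1, Mul(2, 4))) = Add(3, Mul(-1, 8)) = Add(3, -8) = -5)
Function('G')(V, D) = Add(-24, Mul(-4, D)) (Function('G')(V, D) = Mul(Add(D, 6), Add(-5, 1)) = Mul(Add(6, D), -4) = Add(-24, Mul(-4, D)))
Function('F')(p) = Mul(6, p) (Function('F')(p) = Add(p, Mul(5, p)) = Mul(6, p))
Add(Function('F')(19), Mul(-1, Function('G')(Mul(2, 4), -9))) = Add(Mul(6, 19), Mul(-1, Add(-24, Mul(-4, -9)))) = Add(114, Mul(-1, Add(-24, 36))) = Add(114, Mul(-1, 12)) = Add(114, -12) = 102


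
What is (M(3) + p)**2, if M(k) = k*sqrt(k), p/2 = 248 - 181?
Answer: 17983 + 804*sqrt(3) ≈ 19376.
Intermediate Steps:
p = 134 (p = 2*(248 - 181) = 2*67 = 134)
M(k) = k**(3/2)
(M(3) + p)**2 = (3**(3/2) + 134)**2 = (3*sqrt(3) + 134)**2 = (134 + 3*sqrt(3))**2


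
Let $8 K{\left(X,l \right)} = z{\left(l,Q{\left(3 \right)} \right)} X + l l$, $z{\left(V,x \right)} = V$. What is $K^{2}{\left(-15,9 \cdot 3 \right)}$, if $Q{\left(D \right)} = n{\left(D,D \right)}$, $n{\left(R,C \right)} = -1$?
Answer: $\frac{6561}{4} \approx 1640.3$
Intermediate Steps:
$Q{\left(D \right)} = -1$
$K{\left(X,l \right)} = \frac{l^{2}}{8} + \frac{X l}{8}$ ($K{\left(X,l \right)} = \frac{l X + l l}{8} = \frac{X l + l^{2}}{8} = \frac{l^{2} + X l}{8} = \frac{l^{2}}{8} + \frac{X l}{8}$)
$K^{2}{\left(-15,9 \cdot 3 \right)} = \left(\frac{9 \cdot 3 \left(-15 + 9 \cdot 3\right)}{8}\right)^{2} = \left(\frac{1}{8} \cdot 27 \left(-15 + 27\right)\right)^{2} = \left(\frac{1}{8} \cdot 27 \cdot 12\right)^{2} = \left(\frac{81}{2}\right)^{2} = \frac{6561}{4}$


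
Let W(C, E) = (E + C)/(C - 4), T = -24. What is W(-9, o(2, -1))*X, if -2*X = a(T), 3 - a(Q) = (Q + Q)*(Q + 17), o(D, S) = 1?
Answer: 1332/13 ≈ 102.46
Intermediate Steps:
a(Q) = 3 - 2*Q*(17 + Q) (a(Q) = 3 - (Q + Q)*(Q + 17) = 3 - 2*Q*(17 + Q))
X = 333/2 (X = -(3 - 34*(-24) - 2*(-24)**2)/2 = -(3 + 816 - 2*576)/2 = -(3 + 816 - 1152)/2 = -1/2*(-333) = 333/2 ≈ 166.50)
W(C, E) = (C + E)/(-4 + C)
W(-9, o(2, -1))*X = ((-9 + 1)/(-4 - 9))*(333/2) = (-8/(-13))*(333/2) = -1/13*(-8)*(333/2) = (8/13)*(333/2) = 1332/13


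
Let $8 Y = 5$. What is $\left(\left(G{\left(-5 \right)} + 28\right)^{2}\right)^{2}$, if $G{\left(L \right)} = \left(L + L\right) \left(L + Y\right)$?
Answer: $\frac{6784652161}{256} \approx 2.6503 \cdot 10^{7}$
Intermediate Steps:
$Y = \frac{5}{8}$ ($Y = \frac{1}{8} \cdot 5 = \frac{5}{8} \approx 0.625$)
$G{\left(L \right)} = 2 L \left(\frac{5}{8} + L\right)$ ($G{\left(L \right)} = \left(L + L\right) \left(L + \frac{5}{8}\right) = 2 L \left(\frac{5}{8} + L\right)$)
$\left(\left(G{\left(-5 \right)} + 28\right)^{2}\right)^{2} = \left(\left(\frac{1}{4} \left(-5\right) \left(5 + 8 \left(-5\right)\right) + 28\right)^{2}\right)^{2} = \left(\left(\frac{1}{4} \left(-5\right) \left(5 - 40\right) + 28\right)^{2}\right)^{2} = \left(\left(\frac{1}{4} \left(-5\right) \left(-35\right) + 28\right)^{2}\right)^{2} = \left(\left(\frac{175}{4} + 28\right)^{2}\right)^{2} = \left(\left(\frac{287}{4}\right)^{2}\right)^{2} = \left(\frac{82369}{16}\right)^{2} = \frac{6784652161}{256}$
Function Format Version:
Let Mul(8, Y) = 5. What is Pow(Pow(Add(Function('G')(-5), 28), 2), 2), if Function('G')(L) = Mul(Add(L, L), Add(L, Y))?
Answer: Rational(6784652161, 256) ≈ 2.6503e+7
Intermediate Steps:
Y = Rational(5, 8) (Y = Mul(Rational(1, 8), 5) = Rational(5, 8) ≈ 0.62500)
Function('G')(L) = Mul(2, L, Add(Rational(5, 8), L)) (Function('G')(L) = Mul(Add(L, L), Add(L, Rational(5, 8))) = Mul(Mul(2, L), Add(Rational(5, 8), L)) = Mul(2, L, Add(Rational(5, 8), L)))
Pow(Pow(Add(Function('G')(-5), 28), 2), 2) = Pow(Pow(Add(Mul(Rational(1, 4), -5, Add(5, Mul(8, -5))), 28), 2), 2) = Pow(Pow(Add(Mul(Rational(1, 4), -5, Add(5, -40)), 28), 2), 2) = Pow(Pow(Add(Mul(Rational(1, 4), -5, -35), 28), 2), 2) = Pow(Pow(Add(Rational(175, 4), 28), 2), 2) = Pow(Pow(Rational(287, 4), 2), 2) = Pow(Rational(82369, 16), 2) = Rational(6784652161, 256)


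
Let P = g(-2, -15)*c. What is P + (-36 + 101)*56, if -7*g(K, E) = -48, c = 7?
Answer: 3688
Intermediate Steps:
g(K, E) = 48/7 (g(K, E) = -⅐*(-48) = 48/7)
P = 48 (P = (48/7)*7 = 48)
P + (-36 + 101)*56 = 48 + (-36 + 101)*56 = 48 + 65*56 = 48 + 3640 = 3688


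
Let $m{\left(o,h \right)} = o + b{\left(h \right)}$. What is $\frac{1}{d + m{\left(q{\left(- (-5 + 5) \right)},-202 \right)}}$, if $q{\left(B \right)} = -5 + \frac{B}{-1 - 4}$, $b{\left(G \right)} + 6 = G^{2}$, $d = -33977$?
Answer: $\frac{1}{6816} \approx 0.00014671$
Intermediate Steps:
$b{\left(G \right)} = -6 + G^{2}$
$q{\left(B \right)} = -5 - \frac{B}{5}$ ($q{\left(B \right)} = -5 + \frac{B}{-5} = -5 + B \left(- \frac{1}{5}\right) = -5 - \frac{B}{5}$)
$m{\left(o,h \right)} = -6 + o + h^{2}$ ($m{\left(o,h \right)} = o + \left(-6 + h^{2}\right) = -6 + o + h^{2}$)
$\frac{1}{d + m{\left(q{\left(- (-5 + 5) \right)},-202 \right)}} = \frac{1}{-33977 - \left(11 - 40804 + \frac{1}{5} \left(-1\right) \left(-5 + 5\right)\right)} = \frac{1}{-33977 - \left(-40793 + \frac{1}{5} \left(-1\right) 0\right)} = \frac{1}{-33977 - -40793} = \frac{1}{-33977 + 40793} = \frac{1}{6816}$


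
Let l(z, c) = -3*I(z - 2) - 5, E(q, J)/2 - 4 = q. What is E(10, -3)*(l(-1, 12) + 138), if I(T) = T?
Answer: 3976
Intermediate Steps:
E(q, J) = 8 + 2*q
l(z, c) = 1 - 3*z (l(z, c) = -3*(z - 2) - 5 = -3*(-2 + z) - 5 = (6 - 3*z) - 5 = 1 - 3*z)
E(10, -3)*(l(-1, 12) + 138) = (8 + 2*10)*((1 - 3*(-1)) + 138) = (8 + 20)*((1 + 3) + 138) = 28*(4 + 138) = 28*142 = 3976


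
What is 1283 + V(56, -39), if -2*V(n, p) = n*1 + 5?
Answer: 2505/2 ≈ 1252.5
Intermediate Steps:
V(n, p) = -5/2 - n/2 (V(n, p) = -(n*1 + 5)/2 = -(n + 5)/2 = -(5 + n)/2 = -5/2 - n/2)
1283 + V(56, -39) = 1283 + (-5/2 - ½*56) = 1283 + (-5/2 - 28) = 1283 - 61/2 = 2505/2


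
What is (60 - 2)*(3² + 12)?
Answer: 1218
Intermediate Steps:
(60 - 2)*(3² + 12) = 58*(9 + 12) = 58*21 = 1218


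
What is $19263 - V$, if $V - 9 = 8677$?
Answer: $10577$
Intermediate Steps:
$V = 8686$ ($V = 9 + 8677 = 8686$)
$19263 - V = 19263 - 8686 = 10577$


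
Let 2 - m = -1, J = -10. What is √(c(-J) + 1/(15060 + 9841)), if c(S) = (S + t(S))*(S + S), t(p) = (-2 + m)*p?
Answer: √248023945301/24901 ≈ 20.000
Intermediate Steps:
m = 3 (m = 2 - 1*(-1) = 2 + 1 = 3)
t(p) = p (t(p) = (-2 + 3)*p = 1*p = p)
c(S) = 4*S² (c(S) = (S + S)*(S + S) = (2*S)*(2*S) = 4*S²)
√(c(-J) + 1/(15060 + 9841)) = √(4*(-1*(-10))² + 1/(15060 + 9841)) = √(4*10² + 1/24901) = √(4*100 + 1/24901) = √(400 + 1/24901) = √(9960401/24901) = √248023945301/24901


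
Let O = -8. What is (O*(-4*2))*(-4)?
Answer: -256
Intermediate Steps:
(O*(-4*2))*(-4) = -(-32)*2*(-4) = -8*(-8)*(-4) = 64*(-4) = -256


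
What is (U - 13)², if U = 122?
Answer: 11881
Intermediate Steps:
(U - 13)² = (122 - 13)² = 109² = 11881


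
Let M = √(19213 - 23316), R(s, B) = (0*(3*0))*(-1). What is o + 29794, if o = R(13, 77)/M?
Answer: 29794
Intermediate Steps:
R(s, B) = 0 (R(s, B) = (0*0)*(-1) = 0*(-1) = 0)
M = I*√4103 (M = √(-4103) = I*√4103 ≈ 64.055*I)
o = 0 (o = 0/((I*√4103)) = 0*(-I*√4103/4103) = 0)
o + 29794 = 0 + 29794 = 29794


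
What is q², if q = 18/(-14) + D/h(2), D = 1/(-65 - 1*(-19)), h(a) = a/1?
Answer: 697225/414736 ≈ 1.6811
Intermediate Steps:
h(a) = a (h(a) = a*1 = a)
D = -1/46 (D = 1/(-65 + 19) = 1/(-46) = -1/46 ≈ -0.021739)
q = -835/644 (q = 18/(-14) - 1/46/2 = 18*(-1/14) - 1/46*½ = -9/7 - 1/92 = -835/644 ≈ -1.2966)
q² = (-835/644)² = 697225/414736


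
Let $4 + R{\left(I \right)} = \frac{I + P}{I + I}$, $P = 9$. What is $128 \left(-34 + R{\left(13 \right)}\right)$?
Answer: $- \frac{61824}{13} \approx -4755.7$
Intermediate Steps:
$R{\left(I \right)} = -4 + \frac{9 + I}{2 I}$ ($R{\left(I \right)} = -4 + \frac{I + 9}{I + I} = -4 + \frac{9 + I}{2 I}$)
$128 \left(-34 + R{\left(13 \right)}\right) = 128 \left(-34 + \frac{9 - 91}{2 \cdot 13}\right) = 128 \left(-34 + \frac{1}{2} \cdot \frac{1}{13} \left(9 - 91\right)\right) = 128 \left(-34 + \frac{1}{2} \cdot \frac{1}{13} \left(-82\right)\right) = 128 \left(-34 - \frac{41}{13}\right) = 128 \left(- \frac{483}{13}\right) = - \frac{61824}{13}$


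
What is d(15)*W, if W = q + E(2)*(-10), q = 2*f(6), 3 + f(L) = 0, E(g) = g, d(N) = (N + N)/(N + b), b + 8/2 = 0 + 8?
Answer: -780/19 ≈ -41.053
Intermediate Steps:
b = 4 (b = -4 + (0 + 8) = -4 + 8 = 4)
d(N) = 2*N/(4 + N) (d(N) = (N + N)/(N + 4) = (2*N)/(4 + N) = 2*N/(4 + N))
f(L) = -3 (f(L) = -3 + 0 = -3)
q = -6 (q = 2*(-3) = -6)
W = -26 (W = -6 + 2*(-10) = -6 - 20 = -26)
d(15)*W = (2*15/(4 + 15))*(-26) = (2*15/19)*(-26) = (2*15*(1/19))*(-26) = (30/19)*(-26) = -780/19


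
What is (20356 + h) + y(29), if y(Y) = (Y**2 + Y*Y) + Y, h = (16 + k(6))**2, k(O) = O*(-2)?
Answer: 22083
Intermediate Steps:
k(O) = -2*O
h = 16 (h = (16 - 2*6)**2 = (16 - 12)**2 = 4**2 = 16)
y(Y) = Y + 2*Y**2 (y(Y) = (Y**2 + Y**2) + Y = 2*Y**2 + Y = Y + 2*Y**2)
(20356 + h) + y(29) = (20356 + 16) + 29*(1 + 2*29) = 20372 + 29*(1 + 58) = 20372 + 29*59 = 20372 + 1711 = 22083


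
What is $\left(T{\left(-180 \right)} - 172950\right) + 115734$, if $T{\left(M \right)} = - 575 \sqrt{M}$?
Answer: $-57216 - 3450 i \sqrt{5} \approx -57216.0 - 7714.4 i$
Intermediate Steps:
$\left(T{\left(-180 \right)} - 172950\right) + 115734 = \left(- 575 \sqrt{-180} - 172950\right) + 115734 = \left(- 575 \cdot 6 i \sqrt{5} - 172950\right) + 115734 = \left(- 3450 i \sqrt{5} - 172950\right) + 115734 = \left(-172950 - 3450 i \sqrt{5}\right) + 115734 = -57216 - 3450 i \sqrt{5}$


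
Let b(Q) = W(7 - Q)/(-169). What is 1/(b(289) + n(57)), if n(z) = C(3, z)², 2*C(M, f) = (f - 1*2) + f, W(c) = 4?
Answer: 169/529980 ≈ 0.00031888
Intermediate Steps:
C(M, f) = -1 + f (C(M, f) = ((f - 1*2) + f)/2 = ((f - 2) + f)/2 = ((-2 + f) + f)/2 = (-2 + 2*f)/2 = -1 + f)
n(z) = (-1 + z)²
b(Q) = -4/169 (b(Q) = 4/(-169) = 4*(-1/169) = -4/169)
1/(b(289) + n(57)) = 1/(-4/169 + (-1 + 57)²) = 1/(-4/169 + 56²) = 1/(-4/169 + 3136) = 1/(529980/169) = 169/529980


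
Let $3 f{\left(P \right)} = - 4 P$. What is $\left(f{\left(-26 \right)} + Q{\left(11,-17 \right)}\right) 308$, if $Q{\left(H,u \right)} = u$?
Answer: $\frac{16324}{3} \approx 5441.3$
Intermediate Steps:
$f{\left(P \right)} = - \frac{4 P}{3}$ ($f{\left(P \right)} = \frac{\left(-4\right) P}{3} = - \frac{4 P}{3}$)
$\left(f{\left(-26 \right)} + Q{\left(11,-17 \right)}\right) 308 = \left(\left(- \frac{4}{3}\right) \left(-26\right) - 17\right) 308 = \left(\frac{104}{3} - 17\right) 308 = \frac{53}{3} \cdot 308 = \frac{16324}{3}$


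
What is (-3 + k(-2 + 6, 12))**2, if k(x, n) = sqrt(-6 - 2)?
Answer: 1 - 12*I*sqrt(2) ≈ 1.0 - 16.971*I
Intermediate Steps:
k(x, n) = 2*I*sqrt(2) (k(x, n) = sqrt(-8) = 2*I*sqrt(2))
(-3 + k(-2 + 6, 12))**2 = (-3 + 2*I*sqrt(2))**2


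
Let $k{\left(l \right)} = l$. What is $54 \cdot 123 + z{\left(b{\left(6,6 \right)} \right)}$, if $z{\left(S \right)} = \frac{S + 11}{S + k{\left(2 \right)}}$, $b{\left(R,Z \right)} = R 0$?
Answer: $\frac{13295}{2} \approx 6647.5$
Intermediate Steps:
$b{\left(R,Z \right)} = 0$
$z{\left(S \right)} = \frac{11 + S}{2 + S}$ ($z{\left(S \right)} = \frac{S + 11}{S + 2} = \frac{11 + S}{2 + S}$)
$54 \cdot 123 + z{\left(b{\left(6,6 \right)} \right)} = 54 \cdot 123 + \frac{11 + 0}{2 + 0} = 6642 + \frac{1}{2} \cdot 11 = 6642 + \frac{11}{2} = \frac{13295}{2}$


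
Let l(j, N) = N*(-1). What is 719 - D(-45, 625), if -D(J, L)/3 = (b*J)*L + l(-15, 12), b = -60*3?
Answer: 15188183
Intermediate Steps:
l(j, N) = -N
b = -180
D(J, L) = 36 + 540*J*L (D(J, L) = -3*((-180*J)*L - 1*12) = -3*(-180*J*L - 12) = -3*(-12 - 180*J*L) = 36 + 540*J*L)
719 - D(-45, 625) = 719 - (36 + 540*(-45)*625) = 719 - (36 - 15187500) = 719 - 1*(-15187464) = 719 + 15187464 = 15188183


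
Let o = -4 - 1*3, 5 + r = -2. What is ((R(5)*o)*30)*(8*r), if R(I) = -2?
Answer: -23520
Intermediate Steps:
r = -7 (r = -5 - 2 = -7)
o = -7 (o = -4 - 3 = -7)
((R(5)*o)*30)*(8*r) = (-2*(-7)*30)*(8*(-7)) = (14*30)*(-56) = 420*(-56) = -23520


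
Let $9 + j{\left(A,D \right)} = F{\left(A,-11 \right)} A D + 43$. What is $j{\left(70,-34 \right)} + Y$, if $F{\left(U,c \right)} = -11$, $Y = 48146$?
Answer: $74360$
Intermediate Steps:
$j{\left(A,D \right)} = 34 - 11 A D$ ($j{\left(A,D \right)} = -9 + \left(- 11 A D + 43\right) = -9 - \left(-43 + 11 A D\right) = 34 - 11 A D$)
$j{\left(70,-34 \right)} + Y = \left(34 - 770 \left(-34\right)\right) + 48146 = \left(34 + 26180\right) + 48146 = 26214 + 48146 = 74360$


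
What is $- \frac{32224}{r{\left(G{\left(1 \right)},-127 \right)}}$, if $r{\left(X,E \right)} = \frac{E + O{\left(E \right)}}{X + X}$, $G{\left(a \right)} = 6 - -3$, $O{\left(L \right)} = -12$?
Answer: $\frac{580032}{139} \approx 4172.9$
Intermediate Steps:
$G{\left(a \right)} = 9$ ($G{\left(a \right)} = 6 + 3 = 9$)
$r{\left(X,E \right)} = \frac{-12 + E}{2 X}$ ($r{\left(X,E \right)} = \frac{E - 12}{X + X} = \frac{-12 + E}{2 X}$)
$- \frac{32224}{r{\left(G{\left(1 \right)},-127 \right)}} = - \frac{32224}{\frac{1}{2} \cdot \frac{1}{9} \left(-12 - 127\right)} = - \frac{32224}{\frac{1}{2} \cdot \frac{1}{9} \left(-139\right)} = - \frac{32224}{- \frac{139}{18}} = \left(-32224\right) \left(- \frac{18}{139}\right) = \frac{580032}{139}$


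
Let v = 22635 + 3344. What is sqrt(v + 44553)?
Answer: 2*sqrt(17633) ≈ 265.58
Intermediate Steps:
v = 25979
sqrt(v + 44553) = sqrt(25979 + 44553) = sqrt(70532) = 2*sqrt(17633)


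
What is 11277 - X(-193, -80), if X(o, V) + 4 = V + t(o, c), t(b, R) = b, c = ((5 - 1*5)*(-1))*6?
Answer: 11554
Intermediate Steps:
c = 0 (c = ((5 - 5)*(-1))*6 = (0*(-1))*6 = 0*6 = 0)
X(o, V) = -4 + V + o (X(o, V) = -4 + (V + o) = -4 + V + o)
11277 - X(-193, -80) = 11277 - (-4 - 80 - 193) = 11277 - 1*(-277) = 11277 + 277 = 11554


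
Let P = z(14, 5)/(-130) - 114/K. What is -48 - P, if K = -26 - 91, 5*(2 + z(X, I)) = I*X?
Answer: -9532/195 ≈ -48.882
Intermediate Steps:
z(X, I) = -2 + I*X/5 (z(X, I) = -2 + (I*X)/5 = -2 + I*X/5)
K = -117
P = 172/195 (P = (-2 + (1/5)*5*14)/(-130) - 114/(-117) = (-2 + 14)*(-1/130) - 114*(-1/117) = 12*(-1/130) + 38/39 = -6/65 + 38/39 = 172/195 ≈ 0.88205)
-48 - P = -48 - 1*172/195 = -48 - 172/195 = -9532/195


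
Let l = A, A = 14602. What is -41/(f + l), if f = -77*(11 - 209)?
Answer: -1/728 ≈ -0.0013736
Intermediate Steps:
l = 14602
f = 15246 (f = -77*(-198) = 15246)
-41/(f + l) = -41/(15246 + 14602) = -41/29848 = (1/29848)*(-41) = -1/728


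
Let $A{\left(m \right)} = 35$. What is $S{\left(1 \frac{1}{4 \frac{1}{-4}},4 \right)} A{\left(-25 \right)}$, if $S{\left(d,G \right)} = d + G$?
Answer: $105$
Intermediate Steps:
$S{\left(d,G \right)} = G + d$
$S{\left(1 \frac{1}{4 \frac{1}{-4}},4 \right)} A{\left(-25 \right)} = \left(4 + 1 \frac{1}{4 \frac{1}{-4}}\right) 35 = \left(4 + 1 \frac{1}{4 \left(- \frac{1}{4}\right)}\right) 35 = \left(4 + 1 \frac{1}{-1}\right) 35 = \left(4 + 1 \left(-1\right)\right) 35 = \left(4 - 1\right) 35 = 3 \cdot 35 = 105$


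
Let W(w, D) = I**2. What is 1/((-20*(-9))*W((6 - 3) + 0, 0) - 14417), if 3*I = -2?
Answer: -1/14337 ≈ -6.9750e-5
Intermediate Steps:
I = -2/3 (I = (1/3)*(-2) = -2/3 ≈ -0.66667)
W(w, D) = 4/9 (W(w, D) = (-2/3)**2 = 4/9)
1/((-20*(-9))*W((6 - 3) + 0, 0) - 14417) = 1/(-20*(-9)*(4/9) - 14417) = 1/(180*(4/9) - 14417) = 1/(80 - 14417) = 1/(-14337) = -1/14337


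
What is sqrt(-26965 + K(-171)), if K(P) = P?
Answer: 16*I*sqrt(106) ≈ 164.73*I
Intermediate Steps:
sqrt(-26965 + K(-171)) = sqrt(-26965 - 171) = sqrt(-27136) = 16*I*sqrt(106)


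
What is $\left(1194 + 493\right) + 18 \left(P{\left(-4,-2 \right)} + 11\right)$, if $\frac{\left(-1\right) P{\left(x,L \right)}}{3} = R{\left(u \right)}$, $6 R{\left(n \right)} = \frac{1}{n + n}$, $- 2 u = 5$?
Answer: $\frac{9434}{5} \approx 1886.8$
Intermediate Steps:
$u = - \frac{5}{2}$ ($u = \left(- \frac{1}{2}\right) 5 = - \frac{5}{2} \approx -2.5$)
$R{\left(n \right)} = \frac{1}{12 n}$ ($R{\left(n \right)} = \frac{1}{6 \left(n + n\right)} = \frac{1}{6 \cdot 2 n} = \frac{\frac{1}{2} \frac{1}{n}}{6} = \frac{1}{12 n}$)
$P{\left(x,L \right)} = \frac{1}{10}$ ($P{\left(x,L \right)} = - 3 \frac{1}{12 \left(- \frac{5}{2}\right)} = - 3 \cdot \frac{1}{12} \left(- \frac{2}{5}\right) = \left(-3\right) \left(- \frac{1}{30}\right) = \frac{1}{10}$)
$\left(1194 + 493\right) + 18 \left(P{\left(-4,-2 \right)} + 11\right) = \left(1194 + 493\right) + 18 \left(\frac{1}{10} + 11\right) = 1687 + 18 \cdot \frac{111}{10} = 1687 + \frac{999}{5} = \frac{9434}{5}$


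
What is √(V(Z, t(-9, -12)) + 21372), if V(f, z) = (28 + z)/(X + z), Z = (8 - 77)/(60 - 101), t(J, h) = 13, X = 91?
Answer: √57790954/52 ≈ 146.19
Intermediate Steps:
Z = 69/41 (Z = -69/(-41) = -69*(-1/41) = 69/41 ≈ 1.6829)
V(f, z) = (28 + z)/(91 + z)
√(V(Z, t(-9, -12)) + 21372) = √((28 + 13)/(91 + 13) + 21372) = √(41/104 + 21372) = √(2222729/104) = √57790954/52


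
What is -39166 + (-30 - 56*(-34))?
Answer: -37292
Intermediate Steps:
-39166 + (-30 - 56*(-34)) = -39166 + (-30 + 1904) = -39166 + 1874 = -37292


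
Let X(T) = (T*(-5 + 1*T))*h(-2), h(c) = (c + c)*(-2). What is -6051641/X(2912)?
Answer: -6051641/67721472 ≈ -0.089361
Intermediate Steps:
h(c) = -4*c (h(c) = (2*c)*(-2) = -4*c)
X(T) = 8*T*(-5 + T) (X(T) = (T*(-5 + 1*T))*(-4*(-2)) = (T*(-5 + T))*8 = 8*T*(-5 + T))
-6051641/X(2912) = -6051641*1/(23296*(-5 + 2912)) = -6051641/(8*2912*2907) = -6051641/67721472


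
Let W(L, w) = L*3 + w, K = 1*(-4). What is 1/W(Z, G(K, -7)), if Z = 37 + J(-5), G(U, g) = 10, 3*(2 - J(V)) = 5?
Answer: 1/122 ≈ 0.0081967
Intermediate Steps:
J(V) = ⅓ (J(V) = 2 - ⅓*5 = 2 - 5/3 = ⅓)
K = -4
Z = 112/3 (Z = 37 + ⅓ = 112/3 ≈ 37.333)
W(L, w) = w + 3*L (W(L, w) = 3*L + w = w + 3*L)
1/W(Z, G(K, -7)) = 1/(10 + 3*(112/3)) = 1/(10 + 112) = 1/122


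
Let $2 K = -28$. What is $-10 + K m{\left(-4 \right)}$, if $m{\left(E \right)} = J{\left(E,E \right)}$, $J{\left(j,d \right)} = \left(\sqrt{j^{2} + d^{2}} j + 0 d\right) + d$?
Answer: $46 + 224 \sqrt{2} \approx 362.78$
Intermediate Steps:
$K = -14$ ($K = \frac{1}{2} \left(-28\right) = -14$)
$J{\left(j,d \right)} = d + j \sqrt{d^{2} + j^{2}}$ ($J{\left(j,d \right)} = \left(\sqrt{d^{2} + j^{2}} j + 0\right) + d = \left(j \sqrt{d^{2} + j^{2}} + 0\right) + d = j \sqrt{d^{2} + j^{2}} + d = d + j \sqrt{d^{2} + j^{2}}$)
$m{\left(E \right)} = E + E \sqrt{2} \sqrt{E^{2}}$ ($m{\left(E \right)} = E + E \sqrt{E^{2} + E^{2}} = E + E \sqrt{2 E^{2}} = E + E \sqrt{2} \sqrt{E^{2}}$)
$-10 + K m{\left(-4 \right)} = -10 - 14 \left(- 4 \left(1 + \sqrt{2} \sqrt{\left(-4\right)^{2}}\right)\right) = -10 - 14 \left(- 4 \left(1 + \sqrt{2} \sqrt{16}\right)\right) = -10 - 14 \left(- 4 \left(1 + \sqrt{2} \cdot 4\right)\right) = -10 - 14 \left(- 4 \left(1 + 4 \sqrt{2}\right)\right) = -10 - 14 \left(-4 - 16 \sqrt{2}\right) = -10 + \left(56 + 224 \sqrt{2}\right) = 46 + 224 \sqrt{2}$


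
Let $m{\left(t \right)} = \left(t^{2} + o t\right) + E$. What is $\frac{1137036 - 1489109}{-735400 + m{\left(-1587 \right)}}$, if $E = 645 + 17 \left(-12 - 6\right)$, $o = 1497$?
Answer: $\frac{352073}{592231} \approx 0.59449$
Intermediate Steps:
$E = 339$ ($E = 645 + 17 \left(-18\right) = 645 - 306 = 339$)
$m{\left(t \right)} = 339 + t^{2} + 1497 t$ ($m{\left(t \right)} = \left(t^{2} + 1497 t\right) + 339 = 339 + t^{2} + 1497 t$)
$\frac{1137036 - 1489109}{-735400 + m{\left(-1587 \right)}} = \frac{1137036 - 1489109}{-735400 + \left(339 + \left(-1587\right)^{2} + 1497 \left(-1587\right)\right)} = - \frac{352073}{-735400 + \left(339 + 2518569 - 2375739\right)} = - \frac{352073}{-735400 + 143169} = - \frac{352073}{-592231} = \left(-352073\right) \left(- \frac{1}{592231}\right) = \frac{352073}{592231}$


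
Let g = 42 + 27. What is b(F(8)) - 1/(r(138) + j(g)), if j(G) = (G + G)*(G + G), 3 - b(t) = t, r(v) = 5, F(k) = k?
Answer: -95246/19049 ≈ -5.0001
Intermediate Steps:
g = 69
b(t) = 3 - t
j(G) = 4*G**2 (j(G) = (2*G)*(2*G) = 4*G**2)
b(F(8)) - 1/(r(138) + j(g)) = (3 - 1*8) - 1/(5 + 4*69**2) = (3 - 8) - 1/(5 + 4*4761) = -5 - 1/(5 + 19044) = -5 - 1/19049 = -95246/19049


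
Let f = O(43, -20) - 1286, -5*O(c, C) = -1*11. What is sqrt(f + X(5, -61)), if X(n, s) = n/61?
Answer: 37*I*sqrt(87230)/305 ≈ 35.829*I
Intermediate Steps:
O(c, C) = 11/5 (O(c, C) = -(-1)*11/5 = -1/5*(-11) = 11/5)
X(n, s) = n/61 (X(n, s) = n*(1/61) = n/61)
f = -6419/5 (f = 11/5 - 1286 = -6419/5 ≈ -1283.8)
sqrt(f + X(5, -61)) = sqrt(-6419/5 + (1/61)*5) = sqrt(-6419/5 + 5/61) = sqrt(-391534/305) = 37*I*sqrt(87230)/305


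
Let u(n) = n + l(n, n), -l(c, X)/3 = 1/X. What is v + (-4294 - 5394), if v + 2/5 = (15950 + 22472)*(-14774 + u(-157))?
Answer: -450344951434/785 ≈ -5.7369e+8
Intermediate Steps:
l(c, X) = -3/X
u(n) = n - 3/n
v = -450337346354/785 (v = -⅖ + (15950 + 22472)*(-14774 + (-157 - 3/(-157))) = -⅖ + 38422*(-14774 + (-157 - 3*(-1/157))) = -⅖ + 38422*(-14774 + (-157 + 3/157)) = -⅖ + 38422*(-14774 - 24646/157) = -⅖ + 38422*(-2344164/157) = -⅖ - 90067469208/157 = -450337346354/785 ≈ -5.7368e+8)
v + (-4294 - 5394) = -450337346354/785 + (-4294 - 5394) = -450337346354/785 - 9688 = -450344951434/785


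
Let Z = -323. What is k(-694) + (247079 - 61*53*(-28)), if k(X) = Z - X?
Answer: 337974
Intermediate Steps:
k(X) = -323 - X
k(-694) + (247079 - 61*53*(-28)) = (-323 - 1*(-694)) + (247079 - 61*53*(-28)) = (-323 + 694) + (247079 - 3233*(-28)) = 371 + (247079 - 1*(-90524)) = 371 + (247079 + 90524) = 371 + 337603 = 337974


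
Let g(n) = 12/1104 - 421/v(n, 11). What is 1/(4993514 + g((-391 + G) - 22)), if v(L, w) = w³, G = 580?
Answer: 122452/611465738927 ≈ 2.0026e-7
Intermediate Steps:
g(n) = -37401/122452 (g(n) = 12/1104 - 421/(11³) = 12*(1/1104) - 421/1331 = 1/92 - 421*1/1331 = 1/92 - 421/1331 = -37401/122452)
1/(4993514 + g((-391 + G) - 22)) = 1/(4993514 - 37401/122452) = 1/(611465738927/122452) = 122452/611465738927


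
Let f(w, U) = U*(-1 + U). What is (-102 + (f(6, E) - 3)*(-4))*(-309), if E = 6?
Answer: 64890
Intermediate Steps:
(-102 + (f(6, E) - 3)*(-4))*(-309) = (-102 + (6*(-1 + 6) - 3)*(-4))*(-309) = (-102 + (6*5 - 3)*(-4))*(-309) = (-102 + (30 - 3)*(-4))*(-309) = (-102 + 27*(-4))*(-309) = (-102 - 108)*(-309) = -210*(-309) = 64890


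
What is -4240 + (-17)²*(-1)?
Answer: -4529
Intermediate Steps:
-4240 + (-17)²*(-1) = -4240 + 289*(-1) = -4240 - 289 = -4529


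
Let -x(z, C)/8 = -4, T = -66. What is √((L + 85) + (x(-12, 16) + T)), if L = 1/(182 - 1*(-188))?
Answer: √6982270/370 ≈ 7.1416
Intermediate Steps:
x(z, C) = 32 (x(z, C) = -8*(-4) = 32)
L = 1/370 (L = 1/(182 + 188) = 1/370 ≈ 0.0027027)
√((L + 85) + (x(-12, 16) + T)) = √((1/370 + 85) + (32 - 66)) = √(31451/370 - 34) = √(18871/370) = √6982270/370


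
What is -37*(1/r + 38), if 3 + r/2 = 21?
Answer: -50653/36 ≈ -1407.0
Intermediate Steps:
r = 36 (r = -6 + 2*21 = -6 + 42 = 36)
-37*(1/r + 38) = -37*(1/36 + 38) = -37*1369/36 = -50653/36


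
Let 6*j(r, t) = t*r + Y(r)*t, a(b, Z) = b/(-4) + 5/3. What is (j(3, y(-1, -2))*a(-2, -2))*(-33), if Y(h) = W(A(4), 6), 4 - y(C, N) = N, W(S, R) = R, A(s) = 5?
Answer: -1287/2 ≈ -643.50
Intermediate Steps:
a(b, Z) = 5/3 - b/4 (a(b, Z) = b*(-1/4) + 5*(1/3) = -b/4 + 5/3 = 5/3 - b/4)
y(C, N) = 4 - N
Y(h) = 6
j(r, t) = t + r*t/6 (j(r, t) = (t*r + 6*t)/6 = (r*t + 6*t)/6 = (6*t + r*t)/6 = t + r*t/6)
(j(3, y(-1, -2))*a(-2, -2))*(-33) = (((4 - 1*(-2))*(6 + 3)/6)*(5/3 - 1/4*(-2)))*(-33) = (((1/6)*(4 + 2)*9)*(5/3 + 1/2))*(-33) = (((1/6)*6*9)*(13/6))*(-33) = (9*(13/6))*(-33) = (39/2)*(-33) = -1287/2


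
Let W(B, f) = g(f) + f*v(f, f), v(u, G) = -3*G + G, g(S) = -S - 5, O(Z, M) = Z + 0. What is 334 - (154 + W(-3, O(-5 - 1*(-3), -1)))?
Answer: 191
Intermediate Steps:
O(Z, M) = Z
g(S) = -5 - S
v(u, G) = -2*G
W(B, f) = -5 - f - 2*f² (W(B, f) = (-5 - f) + f*(-2*f) = (-5 - f) - 2*f² = -5 - f - 2*f²)
334 - (154 + W(-3, O(-5 - 1*(-3), -1))) = 334 - (154 + (-5 - (-5 - 1*(-3)) - 2*(-5 - 1*(-3))²)) = 334 - (154 + (-5 - (-5 + 3) - 2*(-5 + 3)²)) = 334 - (154 + (-5 - 1*(-2) - 2*(-2)²)) = 334 - (154 + (-5 + 2 - 2*4)) = 334 - (154 + (-5 + 2 - 8)) = 334 - (154 - 11) = 334 - 1*143 = 334 - 143 = 191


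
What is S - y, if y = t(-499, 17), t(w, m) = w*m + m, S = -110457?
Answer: -101991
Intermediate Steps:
t(w, m) = m + m*w (t(w, m) = m*w + m = m + m*w)
y = -8466 (y = 17*(1 - 499) = 17*(-498) = -8466)
S - y = -110457 - 1*(-8466) = -110457 + 8466 = -101991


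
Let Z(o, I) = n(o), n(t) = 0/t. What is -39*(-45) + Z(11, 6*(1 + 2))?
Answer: 1755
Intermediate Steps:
n(t) = 0
Z(o, I) = 0
-39*(-45) + Z(11, 6*(1 + 2)) = -39*(-45) + 0 = 1755 + 0 = 1755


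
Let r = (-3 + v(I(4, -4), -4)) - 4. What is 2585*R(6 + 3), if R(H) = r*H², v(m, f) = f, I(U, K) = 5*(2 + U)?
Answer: -2303235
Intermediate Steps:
I(U, K) = 10 + 5*U
r = -11 (r = (-3 - 4) - 4 = -7 - 4 = -11)
R(H) = -11*H²
2585*R(6 + 3) = 2585*(-11*(6 + 3)²) = 2585*(-11*9²) = 2585*(-11*81) = 2585*(-891) = -2303235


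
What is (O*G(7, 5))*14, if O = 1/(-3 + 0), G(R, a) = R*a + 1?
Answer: -168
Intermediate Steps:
G(R, a) = 1 + R*a
O = -⅓ (O = 1/(-3) = -⅓ ≈ -0.33333)
(O*G(7, 5))*14 = -(1 + 7*5)/3*14 = -(1 + 35)/3*14 = -⅓*36*14 = -12*14 = -168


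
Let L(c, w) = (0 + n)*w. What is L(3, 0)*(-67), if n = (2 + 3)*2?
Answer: 0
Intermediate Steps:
n = 10 (n = 5*2 = 10)
L(c, w) = 10*w (L(c, w) = (0 + 10)*w = 10*w)
L(3, 0)*(-67) = (10*0)*(-67) = 0*(-67) = 0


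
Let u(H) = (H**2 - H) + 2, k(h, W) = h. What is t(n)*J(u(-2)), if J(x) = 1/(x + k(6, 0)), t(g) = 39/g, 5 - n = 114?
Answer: -39/1526 ≈ -0.025557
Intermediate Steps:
n = -109 (n = 5 - 1*114 = 5 - 114 = -109)
u(H) = 2 + H**2 - H
J(x) = 1/(6 + x) (J(x) = 1/(x + 6) = 1/(6 + x))
t(n)*J(u(-2)) = (39/(-109))/(6 + (2 + (-2)**2 - 1*(-2))) = (39*(-1/109))/(6 + (2 + 4 + 2)) = -39/(109*(6 + 8)) = -39/109/14 = -39/109*1/14 = -39/1526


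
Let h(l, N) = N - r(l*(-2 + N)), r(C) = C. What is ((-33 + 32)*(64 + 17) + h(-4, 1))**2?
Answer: 7056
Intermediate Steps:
h(l, N) = N - l*(-2 + N)
((-33 + 32)*(64 + 17) + h(-4, 1))**2 = ((-33 + 32)*(64 + 17) + (1 - 1*(-4)*(-2 + 1)))**2 = (-1*81 + (1 - 1*(-4)*(-1)))**2 = (-81 + (1 - 4))**2 = (-81 - 3)**2 = (-84)**2 = 7056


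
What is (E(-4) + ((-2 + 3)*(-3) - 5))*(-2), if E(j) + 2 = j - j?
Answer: 20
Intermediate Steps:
E(j) = -2 (E(j) = -2 + (j - j) = -2 + 0 = -2)
(E(-4) + ((-2 + 3)*(-3) - 5))*(-2) = (-2 + ((-2 + 3)*(-3) - 5))*(-2) = (-2 + (1*(-3) - 5))*(-2) = (-2 + (-3 - 5))*(-2) = (-2 - 8)*(-2) = -10*(-2) = 20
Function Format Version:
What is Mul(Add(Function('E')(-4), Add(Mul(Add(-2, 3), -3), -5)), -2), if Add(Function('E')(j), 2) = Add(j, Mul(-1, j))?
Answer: 20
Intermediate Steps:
Function('E')(j) = -2 (Function('E')(j) = Add(-2, Add(j, Mul(-1, j))) = Add(-2, 0) = -2)
Mul(Add(Function('E')(-4), Add(Mul(Add(-2, 3), -3), -5)), -2) = Mul(Add(-2, Add(Mul(Add(-2, 3), -3), -5)), -2) = Mul(Add(-2, Add(Mul(1, -3), -5)), -2) = Mul(Add(-2, Add(-3, -5)), -2) = Mul(Add(-2, -8), -2) = Mul(-10, -2) = 20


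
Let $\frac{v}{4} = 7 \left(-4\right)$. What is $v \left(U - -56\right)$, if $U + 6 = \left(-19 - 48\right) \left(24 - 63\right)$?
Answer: $-298256$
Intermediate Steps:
$v = -112$ ($v = 4 \cdot 7 \left(-4\right) = 4 \left(-28\right) = -112$)
$U = 2607$ ($U = -6 + \left(-19 - 48\right) \left(24 - 63\right) = -6 - -2613 = -6 + 2613 = 2607$)
$v \left(U - -56\right) = - 112 \left(2607 - -56\right) = - 112 \left(2607 + \left(-9 + 65\right)\right) = - 112 \left(2607 + 56\right) = \left(-112\right) 2663 = -298256$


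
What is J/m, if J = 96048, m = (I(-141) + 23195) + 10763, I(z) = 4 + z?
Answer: 96048/33821 ≈ 2.8399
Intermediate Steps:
m = 33821 (m = ((4 - 141) + 23195) + 10763 = (-137 + 23195) + 10763 = 23058 + 10763 = 33821)
J/m = 96048/33821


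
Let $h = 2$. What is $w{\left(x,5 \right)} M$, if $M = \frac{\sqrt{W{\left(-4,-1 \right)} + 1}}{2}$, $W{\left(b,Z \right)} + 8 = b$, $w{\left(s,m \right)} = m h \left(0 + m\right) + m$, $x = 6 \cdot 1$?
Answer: $\frac{55 i \sqrt{11}}{2} \approx 91.207 i$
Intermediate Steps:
$x = 6$
$w{\left(s,m \right)} = m + 2 m^{2}$ ($w{\left(s,m \right)} = m 2 \left(0 + m\right) + m = m 2 m + m = 2 m^{2} + m = m + 2 m^{2}$)
$W{\left(b,Z \right)} = -8 + b$
$M = \frac{i \sqrt{11}}{2}$ ($M = \frac{\sqrt{\left(-8 - 4\right) + 1}}{2} = \sqrt{-12 + 1} \cdot \frac{1}{2} = \sqrt{-11} \cdot \frac{1}{2} = i \sqrt{11} \cdot \frac{1}{2} = \frac{i \sqrt{11}}{2} \approx 1.6583 i$)
$w{\left(x,5 \right)} M = 5 \left(1 + 2 \cdot 5\right) \frac{i \sqrt{11}}{2} = 5 \left(1 + 10\right) \frac{i \sqrt{11}}{2} = 5 \cdot 11 \frac{i \sqrt{11}}{2} = 55 \frac{i \sqrt{11}}{2} = \frac{55 i \sqrt{11}}{2}$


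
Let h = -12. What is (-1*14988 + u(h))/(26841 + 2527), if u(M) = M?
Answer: -1875/3671 ≈ -0.51076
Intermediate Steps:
(-1*14988 + u(h))/(26841 + 2527) = (-1*14988 - 12)/(26841 + 2527) = (-14988 - 12)/29368 = -15000*1/29368 = -1875/3671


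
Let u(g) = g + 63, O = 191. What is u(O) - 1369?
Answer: -1115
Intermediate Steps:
u(g) = 63 + g
u(O) - 1369 = (63 + 191) - 1369 = 254 - 1369 = -1115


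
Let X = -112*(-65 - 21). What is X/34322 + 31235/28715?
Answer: 134863055/98555623 ≈ 1.3684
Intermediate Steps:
X = 9632 (X = -112*(-86) = 9632)
X/34322 + 31235/28715 = 9632/34322 + 31235/28715 = 9632*(1/34322) + 31235*(1/28715) = 4816/17161 + 6247/5743 = 134863055/98555623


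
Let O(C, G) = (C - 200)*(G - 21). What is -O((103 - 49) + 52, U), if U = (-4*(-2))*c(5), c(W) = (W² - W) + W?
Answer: 16826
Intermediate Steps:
c(W) = W²
U = 200 (U = -4*(-2)*5² = 8*25 = 200)
O(C, G) = (-200 + C)*(-21 + G)
-O((103 - 49) + 52, U) = -(4200 - 200*200 - 21*((103 - 49) + 52) + ((103 - 49) + 52)*200) = -(4200 - 40000 - 21*(54 + 52) + (54 + 52)*200) = -(4200 - 40000 - 21*106 + 106*200) = -(4200 - 40000 - 2226 + 21200) = -1*(-16826) = 16826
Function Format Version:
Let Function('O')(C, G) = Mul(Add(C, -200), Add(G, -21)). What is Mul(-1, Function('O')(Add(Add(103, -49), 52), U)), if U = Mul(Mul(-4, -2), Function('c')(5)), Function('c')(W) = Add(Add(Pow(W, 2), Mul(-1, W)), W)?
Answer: 16826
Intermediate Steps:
Function('c')(W) = Pow(W, 2)
U = 200 (U = Mul(Mul(-4, -2), Pow(5, 2)) = Mul(8, 25) = 200)
Function('O')(C, G) = Mul(Add(-200, C), Add(-21, G))
Mul(-1, Function('O')(Add(Add(103, -49), 52), U)) = Mul(-1, Add(4200, Mul(-200, 200), Mul(-21, Add(Add(103, -49), 52)), Mul(Add(Add(103, -49), 52), 200))) = Mul(-1, Add(4200, -40000, Mul(-21, Add(54, 52)), Mul(Add(54, 52), 200))) = Mul(-1, Add(4200, -40000, Mul(-21, 106), Mul(106, 200))) = Mul(-1, Add(4200, -40000, -2226, 21200)) = Mul(-1, -16826) = 16826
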